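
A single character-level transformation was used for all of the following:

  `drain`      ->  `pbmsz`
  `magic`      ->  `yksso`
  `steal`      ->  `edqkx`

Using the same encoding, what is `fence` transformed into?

rozmq

Shifts by position in drain: pos 0: d→p (+12), pos 1: r→b (+10), pos 2: a→m (+12), pos 3: i→s (+10) — repeating every 2. A repeating key of period 2 is used — shifts +12, +10 over and over.
On fence: f+12=r, e+10=o, n+12=z, c+10=m, e+12=q.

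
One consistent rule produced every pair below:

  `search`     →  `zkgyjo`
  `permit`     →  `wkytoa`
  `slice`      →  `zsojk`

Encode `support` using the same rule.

The shift depends on letter class: consonant s→z is +7, but vowel e→k is +6. Two shifts are in play — +6 for a/e/i/o/u, +7 for every other letter.
On support: s(cons)+7=z, u(vowel)+6=a, p(cons)+7=w, p(cons)+7=w, o(vowel)+6=u, r(cons)+7=y, t(cons)+7=a.

zawwuya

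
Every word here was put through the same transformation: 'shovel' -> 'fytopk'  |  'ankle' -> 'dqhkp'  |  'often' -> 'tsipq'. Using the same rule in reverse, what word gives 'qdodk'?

naval

s(18)→f(5) and h(7)→y(24) fit y≡3x+3 (mod 26); the inverse of 3 mod 26 is 9. This is an affine cipher: with a=0,…,z=25, each position x becomes (3x+3) mod 26.
Reversing it on qdodk: q(16)→9·(16−3)≡13=n; d(3)→9·(3−3)≡0=a; o(14)→9·(14−3)≡21=v; d(3)→9·(3−3)≡0=a; k(10)→9·(10−3)≡11=l (all mod 26).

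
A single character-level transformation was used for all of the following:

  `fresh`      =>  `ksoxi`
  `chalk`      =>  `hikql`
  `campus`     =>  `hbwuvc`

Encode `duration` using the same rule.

ivbfusto

Shifts by position in fresh: pos 0: f→k (+5), pos 1: r→s (+1), pos 2: e→o (+10), pos 3: s→x (+5), pos 4: h→i (+1) — repeating every 3. The shifts repeat in a cycle of length 3: positions 0,1,… shift by +5, +1, +10, then the pattern repeats.
On duration: d+5=i, u+1=v, r+10=b, a+5=f, t+1=u, i+10=s, o+5=t, n+1=o.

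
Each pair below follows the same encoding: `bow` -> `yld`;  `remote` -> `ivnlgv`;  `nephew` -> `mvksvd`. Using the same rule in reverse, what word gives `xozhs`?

clash

Each pair mirrors across the alphabet (b↔y, o↔l, w↔d): positions sum to 25. This is the alphabet-reversal cipher (Atbash): a becomes z, b becomes y, etc.
Reversing it on xozhs: x↔c, o↔l, z↔a, h↔s, s↔h.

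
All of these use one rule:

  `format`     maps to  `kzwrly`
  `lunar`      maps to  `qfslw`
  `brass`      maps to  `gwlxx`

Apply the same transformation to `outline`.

zfyqtsp

Vowels shift forward by 11 and consonants shift forward by 5.
For outline: o(vowel)+11=z, u(vowel)+11=f, t(cons)+5=y, l(cons)+5=q, i(vowel)+11=t, n(cons)+5=s, e(vowel)+11=p.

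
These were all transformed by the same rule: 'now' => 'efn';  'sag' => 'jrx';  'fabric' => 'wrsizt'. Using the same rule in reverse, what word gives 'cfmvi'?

Each letter is shifted forward by 17 in the alphabet (a Caesar shift of +17).
Undoing it on cfmvi: c−17=l, f−17=o, m−17=v, v−17=e, i−17=r.

lover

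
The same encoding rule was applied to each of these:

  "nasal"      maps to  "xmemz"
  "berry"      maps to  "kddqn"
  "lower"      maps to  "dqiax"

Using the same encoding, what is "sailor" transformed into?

The output letters match the input read backwards, each shifted +12: nasal reversed is lasan. The word is reversed, then every letter is shifted forward by 12.
On sailor: reverse → rolias; then shift: r+12=d, o+12=a, l+12=x, i+12=u, a+12=m, s+12=e.

daxume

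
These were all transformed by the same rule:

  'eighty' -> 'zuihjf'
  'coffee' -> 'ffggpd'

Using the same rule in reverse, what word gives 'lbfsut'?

The output letters match the input read backwards, each shifted +1: eighty reversed is ythgie. Read the word backwards and shift each letter +1.
Decoding lbfsut: shift back: l−1=k, b−1=a, f−1=e, s−1=r, u−1=t, t−1=s → kaerts; then reverse → streak.

streak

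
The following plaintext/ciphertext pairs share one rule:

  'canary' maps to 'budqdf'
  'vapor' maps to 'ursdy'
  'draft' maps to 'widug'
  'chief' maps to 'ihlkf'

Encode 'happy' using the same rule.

The output letters match the input read backwards, each shifted +3: canary reversed is yranac. Two steps: reverse the string, then apply a Caesar shift of +3.
For happy: reverse → yppah; then shift: y+3=b, p+3=s, p+3=s, a+3=d, h+3=k.

bssdk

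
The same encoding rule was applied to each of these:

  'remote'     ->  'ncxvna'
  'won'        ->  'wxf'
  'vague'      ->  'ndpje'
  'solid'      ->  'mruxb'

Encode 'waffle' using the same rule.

The output letters match the input read backwards, each shifted +9: remote reversed is etomer. Two steps: reverse the string, then apply a Caesar shift of +9.
For waffle: reverse → elffaw; then shift: e+9=n, l+9=u, f+9=o, f+9=o, a+9=j, w+9=f.

nuoojf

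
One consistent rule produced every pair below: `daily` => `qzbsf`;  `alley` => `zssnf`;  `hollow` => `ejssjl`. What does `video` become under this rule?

d(3)→q(16) and a(0)→z(25) fit y≡23x+25 (mod 26); the inverse of 23 mod 26 is 17. Each letter's alphabet position (a=0..z=25) is mapped through 23·x+25 mod 26 — an affine cipher.
Applying it to video: v(21)→23·21+25≡14=o; i(8)→23·8+25≡1=b; d(3)→23·3+25≡16=q; e(4)→23·4+25≡13=n; o(14)→23·14+25≡9=j (all mod 26).

obqnj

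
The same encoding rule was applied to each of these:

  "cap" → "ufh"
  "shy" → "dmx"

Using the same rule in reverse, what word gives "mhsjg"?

The output letters match the input read backwards, each shifted +5: cap reversed is pac. Read the word backwards and shift each letter +5.
Reversing it on mhsjg: shift back: m−5=h, h−5=c, s−5=n, j−5=e, g−5=b → hcneb; then reverse → bench.

bench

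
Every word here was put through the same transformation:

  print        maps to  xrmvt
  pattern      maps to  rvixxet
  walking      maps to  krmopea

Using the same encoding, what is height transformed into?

xlkmil

The output letters match the input read backwards, each shifted +4: print reversed is tnirp. Read the word backwards and shift each letter +4.
On height: reverse → thgieh; then shift: t+4=x, h+4=l, g+4=k, i+4=m, e+4=i, h+4=l.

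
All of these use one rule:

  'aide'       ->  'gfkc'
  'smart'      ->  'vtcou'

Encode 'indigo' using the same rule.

qikfpk

The output letters match the input read backwards, each shifted +2: aide reversed is edia. The word is reversed, then every letter is shifted forward by 2.
On indigo: reverse → ogidni; then shift: o+2=q, g+2=i, i+2=k, d+2=f, n+2=p, i+2=k.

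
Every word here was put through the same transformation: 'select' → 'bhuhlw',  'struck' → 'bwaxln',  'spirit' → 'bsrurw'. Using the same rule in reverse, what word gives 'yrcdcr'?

Shifts by position in select: pos 0: s→b (+9), pos 1: e→h (+3), pos 2: l→u (+9), pos 3: e→h (+3) — repeating every 2. It's a Vigenère-style cipher with numeric key [9,3]: position i shifts by key[i mod 2].
Reversing it on yrcdcr: y−9=p, r−3=o, c−9=t, d−3=a, c−9=t, r−3=o.

potato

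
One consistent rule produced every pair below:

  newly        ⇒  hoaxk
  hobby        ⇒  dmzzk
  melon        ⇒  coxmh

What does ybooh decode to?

Each letter's alphabet position (a=0..z=25) is mapped through 5·x+20 mod 26 — an affine cipher.
Decoding ybooh: y(24)→21·(24−20)≡6=g; b(1)→21·(1−20)≡17=r; o(14)→21·(14−20)≡4=e; o(14)→21·(14−20)≡4=e; h(7)→21·(7−20)≡13=n (all mod 26).

green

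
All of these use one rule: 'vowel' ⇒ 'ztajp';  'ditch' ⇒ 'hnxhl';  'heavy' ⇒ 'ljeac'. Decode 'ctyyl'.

youth

The shifts repeat in a cycle of length 2: positions 0,1,… shift by +4, +5, then the pattern repeats.
Undoing it on ctyyl: c−4=y, t−5=o, y−4=u, y−5=t, l−4=h.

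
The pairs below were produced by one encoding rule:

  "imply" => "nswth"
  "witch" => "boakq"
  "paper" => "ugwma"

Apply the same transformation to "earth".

jgybq

The shift increases by 1 at each position, starting from +5: 5, 6, 7, ….
On earth: e+5=j, a+6=g, r+7=y, t+8=b, h+9=q.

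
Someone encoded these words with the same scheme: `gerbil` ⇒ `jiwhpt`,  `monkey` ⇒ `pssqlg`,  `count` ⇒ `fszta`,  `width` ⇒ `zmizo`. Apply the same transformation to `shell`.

vljrs

In gerbil: g→j is +3, e→i is +4, r→w is +5, b→h is +6 — the shift increases by 1 each position. The shift increases by 1 at each position, starting from +3: 3, 4, 5, ….
Applying it to shell: s+3=v, h+4=l, e+5=j, l+6=r, l+7=s.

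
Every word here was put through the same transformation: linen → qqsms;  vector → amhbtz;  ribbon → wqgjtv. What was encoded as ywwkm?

Shifts by position in linen: pos 0: l→q (+5), pos 1: i→q (+8), pos 2: n→s (+5), pos 3: e→m (+8) — repeating every 2. A repeating key of period 2 is used — shifts +5, +8 over and over.
Undoing it on ywwkm: y−5=t, w−8=o, w−5=r, k−8=c, m−5=h.

torch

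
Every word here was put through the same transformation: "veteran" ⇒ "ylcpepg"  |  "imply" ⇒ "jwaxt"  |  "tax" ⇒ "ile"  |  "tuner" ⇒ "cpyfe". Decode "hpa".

pew

The output letters match the input read backwards, each shifted +11: veteran reversed is naretev. Two steps: reverse the string, then apply a Caesar shift of +11.
Decoding hpa: shift back: h−11=w, p−11=e, a−11=p → wep; then reverse → pew.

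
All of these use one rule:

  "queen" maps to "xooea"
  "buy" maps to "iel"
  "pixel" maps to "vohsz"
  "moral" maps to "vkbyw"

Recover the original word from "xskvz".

The output letters match the input read backwards, each shifted +10: queen reversed is neeuq. Read the word backwards and shift each letter +10.
Decoding xskvz: shift back: x−10=n, s−10=i, k−10=a, v−10=l, z−10=p → nialp; then reverse → plain.

plain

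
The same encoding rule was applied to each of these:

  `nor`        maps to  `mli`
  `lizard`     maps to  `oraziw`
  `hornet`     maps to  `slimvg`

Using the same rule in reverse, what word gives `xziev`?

Each pair mirrors across the alphabet (n↔m, o↔l, r↔i): positions sum to 25. This is the alphabet-reversal cipher (Atbash): a becomes z, b becomes y, etc.
Undoing it on xziev: x↔c, z↔a, i↔r, e↔v, v↔e.

carve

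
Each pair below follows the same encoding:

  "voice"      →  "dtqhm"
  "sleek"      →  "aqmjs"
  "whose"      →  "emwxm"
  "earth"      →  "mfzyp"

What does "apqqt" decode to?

It's a Vigenère-style cipher with numeric key [8,5]: position i shifts by key[i mod 2].
Decoding apqqt: a−8=s, p−5=k, q−8=i, q−5=l, t−8=l.

skill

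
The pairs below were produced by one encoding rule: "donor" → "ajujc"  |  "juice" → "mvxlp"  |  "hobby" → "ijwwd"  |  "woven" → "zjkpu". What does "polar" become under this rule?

d(3)→a(0) and o(14)→j(9) fit y≡15x+7 (mod 26); the inverse of 15 mod 26 is 7. Each letter's alphabet position (a=0..z=25) is mapped through 15·x+7 mod 26 — an affine cipher.
On polar: p(15)→15·15+7≡24=y; o(14)→15·14+7≡9=j; l(11)→15·11+7≡16=q; a(0)→15·0+7≡7=h; r(17)→15·17+7≡2=c (all mod 26).

yjqhc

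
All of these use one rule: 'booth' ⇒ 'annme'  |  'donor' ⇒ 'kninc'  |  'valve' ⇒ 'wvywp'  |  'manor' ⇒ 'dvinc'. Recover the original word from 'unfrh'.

Treating letters as 0–25, the rule is x ↦ 5x + 21 (mod 26).
Undoing it on unfrh: u(20)→21·(20−21)≡5=f; n(13)→21·(13−21)≡14=o; f(5)→21·(5−21)≡2=c; r(17)→21·(17−21)≡20=u; h(7)→21·(7−21)≡18=s (all mod 26).

focus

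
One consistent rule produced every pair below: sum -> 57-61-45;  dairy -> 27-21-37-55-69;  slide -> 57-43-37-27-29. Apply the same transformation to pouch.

51-49-61-25-35

s(#19)→57 and u(#21)→61: differences scale by 2, so n = 2·pos + 19. Each letter becomes 2×(its alphabet position, a=1..z=26) + 19.
For pouch: p=16→51, o=15→49, u=21→61, c=3→25, h=8→35.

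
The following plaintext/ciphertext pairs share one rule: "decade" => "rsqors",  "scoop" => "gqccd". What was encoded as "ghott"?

staff

It's a constant shift of +14 (ROT14).
Reversing it on ghott: g−14=s, h−14=t, o−14=a, t−14=f, t−14=f.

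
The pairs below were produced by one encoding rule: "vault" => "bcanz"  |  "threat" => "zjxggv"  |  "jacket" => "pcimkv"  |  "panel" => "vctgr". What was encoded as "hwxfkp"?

Shifts by position in vault: pos 0: v→b (+6), pos 1: a→c (+2), pos 2: u→a (+6), pos 3: l→n (+2) — repeating every 2. It's a Vigenère-style cipher with numeric key [6,2]: position i shifts by key[i mod 2].
Undoing it on hwxfkp: h−6=b, w−2=u, x−6=r, f−2=d, k−6=e, p−2=n.

burden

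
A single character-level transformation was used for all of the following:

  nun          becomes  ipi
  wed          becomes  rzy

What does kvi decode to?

pan

Compare letters: n→i is +21, u→p is +21, n→i is +21 — a constant shift. This is a Caesar cipher with shift 21.
Reversing it on kvi: k−21=p, v−21=a, i−21=n.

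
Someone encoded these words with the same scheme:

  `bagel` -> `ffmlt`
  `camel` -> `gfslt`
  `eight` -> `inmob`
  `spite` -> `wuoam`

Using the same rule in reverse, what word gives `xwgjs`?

track

In bagel: b→f is +4, a→f is +5, g→m is +6, e→l is +7 — the shift increases by 1 each position. Letter i (0-indexed) is shifted by i+4, so successive shifts are 4, 5, 6, ….
Reversing it on xwgjs: x−4=t, w−5=r, g−6=a, j−7=c, s−8=k.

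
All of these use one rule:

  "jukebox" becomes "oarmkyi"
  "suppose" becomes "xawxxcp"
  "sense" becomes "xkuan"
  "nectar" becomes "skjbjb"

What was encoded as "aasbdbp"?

Each letter shifts forward by (position + 5), i.e. 5, 6, 7, … — the shift grows by one for each successive letter.
Decoding aasbdbp: a−5=v, a−6=u, s−7=l, b−8=t, d−9=u, b−10=r, p−11=e.

vulture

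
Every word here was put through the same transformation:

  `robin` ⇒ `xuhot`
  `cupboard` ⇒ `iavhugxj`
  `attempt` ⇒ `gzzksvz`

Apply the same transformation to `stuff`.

yzall

It's a constant shift of +6 (ROT6).
For stuff: s+6=y, t+6=z, u+6=a, f+6=l, f+6=l.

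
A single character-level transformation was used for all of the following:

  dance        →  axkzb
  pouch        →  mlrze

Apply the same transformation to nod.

kla

Compare letters: d→a is +23, a→x is +23, n→k is +23 — a constant shift. Each letter is shifted forward by 23 in the alphabet (a Caesar shift of +23).
On nod: n+23=k, o+23=l, d+23=a.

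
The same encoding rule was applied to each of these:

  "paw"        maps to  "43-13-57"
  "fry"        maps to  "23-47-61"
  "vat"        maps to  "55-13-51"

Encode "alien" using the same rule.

p(#16)→43 and a(#1)→13: differences scale by 2, so n = 2·pos + 11. With a=1..z=26, the number is 2·pos + 11.
Applying it to alien: a=1→13, l=12→35, i=9→29, e=5→21, n=14→39.

13-35-29-21-39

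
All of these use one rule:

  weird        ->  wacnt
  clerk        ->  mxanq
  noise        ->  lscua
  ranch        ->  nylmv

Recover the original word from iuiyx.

w(22)→w(22) and e(4)→a(0) fit y≡7x+24 (mod 26); the inverse of 7 mod 26 is 15. This is an affine cipher: with a=0,…,z=25, each position x becomes (7x+24) mod 26.
Reversing it on iuiyx: i(8)→15·(8−24)≡20=u; u(20)→15·(20−24)≡18=s; i(8)→15·(8−24)≡20=u; y(24)→15·(24−24)≡0=a; x(23)→15·(23−24)≡11=l (all mod 26).

usual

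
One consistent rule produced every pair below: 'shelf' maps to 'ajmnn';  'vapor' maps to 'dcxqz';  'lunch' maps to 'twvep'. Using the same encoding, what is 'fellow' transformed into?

ngtnwy

Shifts by position in shelf: pos 0: s→a (+8), pos 1: h→j (+2), pos 2: e→m (+8), pos 3: l→n (+2) — repeating every 2. The shifts repeat in a cycle of length 2: positions 0,1,… shift by +8, +2, then the pattern repeats.
On fellow: f+8=n, e+2=g, l+8=t, l+2=n, o+8=w, w+2=y.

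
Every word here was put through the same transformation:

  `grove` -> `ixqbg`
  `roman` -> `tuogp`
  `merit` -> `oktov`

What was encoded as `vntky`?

Shifts by position in grove: pos 0: g→i (+2), pos 1: r→x (+6), pos 2: o→q (+2), pos 3: v→b (+6) — repeating every 2. It's a Vigenère-style cipher with numeric key [2,6]: position i shifts by key[i mod 2].
Reversing it on vntky: v−2=t, n−6=h, t−2=r, k−6=e, y−2=w.

threw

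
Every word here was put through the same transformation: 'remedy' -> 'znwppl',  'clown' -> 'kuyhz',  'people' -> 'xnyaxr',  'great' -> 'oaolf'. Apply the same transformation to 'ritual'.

Letter i (0-indexed) is shifted by i+8, so successive shifts are 8, 9, 10, ….
For ritual: r+8=z, i+9=r, t+10=d, u+11=f, a+12=m, l+13=y.

zrdfmy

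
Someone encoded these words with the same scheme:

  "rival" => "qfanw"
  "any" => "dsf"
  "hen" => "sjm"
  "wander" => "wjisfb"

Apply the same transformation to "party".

Two steps: reverse the string, then apply a Caesar shift of +5.
On party: reverse → ytrap; then shift: y+5=d, t+5=y, r+5=w, a+5=f, p+5=u.

dywfu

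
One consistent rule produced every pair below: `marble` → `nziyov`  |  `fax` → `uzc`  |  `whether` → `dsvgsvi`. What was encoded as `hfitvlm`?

Each pair mirrors across the alphabet (m↔n, a↔z, r↔i): positions sum to 25. Letters are reflected about the middle of the alphabet (position → 25−position): Atbash.
Decoding hfitvlm: h↔s, f↔u, i↔r, t↔g, v↔e, l↔o, m↔n.

surgeon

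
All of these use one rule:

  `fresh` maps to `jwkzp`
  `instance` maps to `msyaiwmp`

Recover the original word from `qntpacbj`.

Letter i (0-indexed) is shifted by i+4, so successive shifts are 4, 5, 6, ….
Undoing it on qntpacbj: q−4=m, n−5=i, t−6=n, p−7=i, a−8=s, c−9=t, b−10=r, j−11=y.

ministry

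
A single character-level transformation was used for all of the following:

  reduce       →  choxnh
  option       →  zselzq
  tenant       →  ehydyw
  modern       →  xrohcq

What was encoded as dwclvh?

Shifts by position in reduce: pos 0: r→c (+11), pos 1: e→h (+3), pos 2: d→o (+11), pos 3: u→x (+3) — repeating every 2. A repeating key of period 2 is used — shifts +11, +3 over and over.
Undoing it on dwclvh: d−11=s, w−3=t, c−11=r, l−3=i, v−11=k, h−3=e.

strike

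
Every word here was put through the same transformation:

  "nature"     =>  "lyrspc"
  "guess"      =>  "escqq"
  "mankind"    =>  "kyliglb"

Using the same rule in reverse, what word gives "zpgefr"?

Compare letters: n→l is +24, a→y is +24, t→r is +24 — a constant shift. It's a constant shift of +24 (ROT24).
Undoing it on zpgefr: z−24=b, p−24=r, g−24=i, e−24=g, f−24=h, r−24=t.

bright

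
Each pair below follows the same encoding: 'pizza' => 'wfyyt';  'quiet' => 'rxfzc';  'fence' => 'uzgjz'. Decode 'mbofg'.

robin

p(15)→w(22) and i(8)→f(5) fit y≡21x+19 (mod 26); the inverse of 21 mod 26 is 5. Each letter's alphabet position (a=0..z=25) is mapped through 21·x+19 mod 26 — an affine cipher.
Undoing it on mbofg: m(12)→5·(12−19)≡17=r; b(1)→5·(1−19)≡14=o; o(14)→5·(14−19)≡1=b; f(5)→5·(5−19)≡8=i; g(6)→5·(6−19)≡13=n (all mod 26).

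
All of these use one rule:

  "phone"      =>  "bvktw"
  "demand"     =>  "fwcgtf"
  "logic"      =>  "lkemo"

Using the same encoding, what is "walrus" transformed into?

qgljia

p(15)→b(1) and h(7)→v(21) fit y≡17x+6 (mod 26); the inverse of 17 mod 26 is 23. Each letter's alphabet position (a=0..z=25) is mapped through 17·x+6 mod 26 — an affine cipher.
On walrus: w(22)→17·22+6≡16=q; a(0)→17·0+6≡6=g; l(11)→17·11+6≡11=l; r(17)→17·17+6≡9=j; u(20)→17·20+6≡8=i; s(18)→17·18+6≡0=a (all mod 26).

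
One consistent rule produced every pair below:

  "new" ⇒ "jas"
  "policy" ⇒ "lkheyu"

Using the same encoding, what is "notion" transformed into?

Each letter is shifted forward by 22 in the alphabet (a Caesar shift of +22).
For notion: n+22=j, o+22=k, t+22=p, i+22=e, o+22=k, n+22=j.

jkpekj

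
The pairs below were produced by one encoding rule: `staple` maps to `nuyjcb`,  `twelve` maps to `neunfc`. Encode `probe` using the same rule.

The output letters match the input read backwards, each shifted +9: staple reversed is elpats. The word is reversed, then every letter is shifted forward by 9.
On probe: reverse → eborp; then shift: e+9=n, b+9=k, o+9=x, r+9=a, p+9=y.

nkxay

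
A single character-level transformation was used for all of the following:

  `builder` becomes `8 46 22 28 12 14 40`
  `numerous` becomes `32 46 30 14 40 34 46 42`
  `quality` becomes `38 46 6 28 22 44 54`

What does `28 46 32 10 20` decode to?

b(#2)→8 and u(#21)→46: differences scale by 2, so n = 2·pos + 4. Each letter becomes 2×(its alphabet position, a=1..z=26) + 4.
Decoding 28 46 32 10 20: 28→(28−4)÷2=12=l, 46→(46−4)÷2=21=u, 32→(32−4)÷2=14=n, 10→(10−4)÷2=3=c, 20→(20−4)÷2=8=h.

lunch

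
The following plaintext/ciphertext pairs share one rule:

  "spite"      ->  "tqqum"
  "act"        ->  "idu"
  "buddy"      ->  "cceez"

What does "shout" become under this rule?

tiwcu

The rule splits by letter class: vowels +8, consonants +1.
For shout: s(cons)+1=t, h(cons)+1=i, o(vowel)+8=w, u(vowel)+8=c, t(cons)+1=u.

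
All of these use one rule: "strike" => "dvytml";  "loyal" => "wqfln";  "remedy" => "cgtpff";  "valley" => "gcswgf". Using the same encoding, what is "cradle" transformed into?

nthonl

Shifts by position in strike: pos 0: s→d (+11), pos 1: t→v (+2), pos 2: r→y (+7), pos 3: i→t (+11), pos 4: k→m (+2), pos 5: e→l (+7) — repeating every 3. It's a Vigenère-style cipher with numeric key [11,2,7]: position i shifts by key[i mod 3].
Applying it to cradle: c+11=n, r+2=t, a+7=h, d+11=o, l+2=n, e+7=l.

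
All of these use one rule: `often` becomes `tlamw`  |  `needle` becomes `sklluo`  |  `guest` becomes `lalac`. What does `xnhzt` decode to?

shark

Each letter shifts forward by (position + 5), i.e. 5, 6, 7, … — the shift grows by one for each successive letter.
Undoing it on xnhzt: x−5=s, n−6=h, h−7=a, z−8=r, t−9=k.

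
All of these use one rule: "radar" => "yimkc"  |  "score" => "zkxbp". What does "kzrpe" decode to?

drift

In radar: r→y is +7, a→i is +8, d→m is +9, a→k is +10 — the shift increases by 1 each position. Letter i (0-indexed) is shifted by i+7, so successive shifts are 7, 8, 9, ….
Decoding kzrpe: k−7=d, z−8=r, r−9=i, p−10=f, e−11=t.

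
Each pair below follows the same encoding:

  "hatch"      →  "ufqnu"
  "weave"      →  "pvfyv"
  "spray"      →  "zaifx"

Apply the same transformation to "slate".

Each letter's alphabet position (a=0..z=25) is mapped through 17·x+5 mod 26 — an affine cipher.
Applying it to slate: s(18)→17·18+5≡25=z; l(11)→17·11+5≡10=k; a(0)→17·0+5≡5=f; t(19)→17·19+5≡16=q; e(4)→17·4+5≡21=v (all mod 26).

zkfqv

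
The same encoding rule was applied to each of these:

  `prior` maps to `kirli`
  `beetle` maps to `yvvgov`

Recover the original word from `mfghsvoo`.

Each letter is replaced by its mirror in the alphabet: a↔z, b↔y, c↔x, and so on (the Atbash cipher).
Reversing it on mfghsvoo: m↔n, f↔u, g↔t, h↔s, s↔h, v↔e, o↔l, o↔l.

nutshell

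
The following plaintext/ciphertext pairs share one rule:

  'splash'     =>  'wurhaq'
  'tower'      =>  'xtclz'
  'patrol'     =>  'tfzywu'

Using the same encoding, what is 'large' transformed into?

pfxnm

In splash: s→w is +4, p→u is +5, l→r is +6, a→h is +7 — the shift increases by 1 each position. The shift increases by 1 at each position, starting from +4: 4, 5, 6, ….
On large: l+4=p, a+5=f, r+6=x, g+7=n, e+8=m.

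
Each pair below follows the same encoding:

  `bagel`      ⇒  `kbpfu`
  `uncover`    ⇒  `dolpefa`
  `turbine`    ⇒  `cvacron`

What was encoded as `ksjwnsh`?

Shifts by position in bagel: pos 0: b→k (+9), pos 1: a→b (+1), pos 2: g→p (+9), pos 3: e→f (+1) — repeating every 2. It's a Vigenère-style cipher with numeric key [9,1]: position i shifts by key[i mod 2].
Decoding ksjwnsh: k−9=b, s−1=r, j−9=a, w−1=v, n−9=e, s−1=r, h−9=y.

bravery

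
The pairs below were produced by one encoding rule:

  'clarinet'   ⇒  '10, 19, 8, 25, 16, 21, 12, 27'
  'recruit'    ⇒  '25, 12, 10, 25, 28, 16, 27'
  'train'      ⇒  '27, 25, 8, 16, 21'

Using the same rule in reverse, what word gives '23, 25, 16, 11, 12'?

c is letter #3 and maps to 10: an offset of 7. Letters become their 1-based position plus 7 (so a→8, b→9, …).
Undoing it on 23, 25, 16, 11, 12: 23→(23−7)÷1=16=p, 25→(25−7)÷1=18=r, 16→(16−7)÷1=9=i, 11→(11−7)÷1=4=d, 12→(12−7)÷1=5=e.

pride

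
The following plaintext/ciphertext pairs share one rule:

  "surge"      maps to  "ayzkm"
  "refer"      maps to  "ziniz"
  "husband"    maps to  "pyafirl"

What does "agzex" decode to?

scrap

It's a Vigenère-style cipher with numeric key [8,4]: position i shifts by key[i mod 2].
Undoing it on agzex: a−8=s, g−4=c, z−8=r, e−4=a, x−8=p.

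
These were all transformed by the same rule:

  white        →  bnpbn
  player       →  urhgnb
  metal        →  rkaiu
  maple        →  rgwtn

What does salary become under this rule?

In white: w→b is +5, h→n is +6, i→p is +7, t→b is +8 — the shift increases by 1 each position. The shift increases by 1 at each position, starting from +5: 5, 6, 7, ….
On salary: s+5=x, a+6=g, l+7=s, a+8=i, r+9=a, y+10=i.

xgsiai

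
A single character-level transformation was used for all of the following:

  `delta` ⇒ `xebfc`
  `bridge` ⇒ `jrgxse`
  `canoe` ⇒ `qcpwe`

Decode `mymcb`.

d(3)→x(23) and e(4)→e(4) fit y≡7x+2 (mod 26); the inverse of 7 mod 26 is 15. This is an affine cipher: with a=0,…,z=25, each position x becomes (7x+2) mod 26.
Reversing it on mymcb: m(12)→15·(12−2)≡20=u; y(24)→15·(24−2)≡18=s; m(12)→15·(12−2)≡20=u; c(2)→15·(2−2)≡0=a; b(1)→15·(1−2)≡11=l (all mod 26).

usual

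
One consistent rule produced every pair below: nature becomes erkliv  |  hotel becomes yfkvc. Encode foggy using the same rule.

wfxxp

Compare letters: n→e is +17, a→r is +17, t→k is +17 — a constant shift. Every letter moves 17 places later in the alphabet, wrapping around z→a.
On foggy: f+17=w, o+17=f, g+17=x, g+17=x, y+17=p.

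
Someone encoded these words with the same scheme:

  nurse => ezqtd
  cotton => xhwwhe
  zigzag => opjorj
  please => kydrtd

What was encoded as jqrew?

grant

n(13)→e(4) and u(20)→z(25) fit y≡3x+17 (mod 26); the inverse of 3 mod 26 is 9. Treating letters as 0–25, the rule is x ↦ 3x + 17 (mod 26).
Decoding jqrew: j(9)→9·(9−17)≡6=g; q(16)→9·(16−17)≡17=r; r(17)→9·(17−17)≡0=a; e(4)→9·(4−17)≡13=n; w(22)→9·(22−17)≡19=t (all mod 26).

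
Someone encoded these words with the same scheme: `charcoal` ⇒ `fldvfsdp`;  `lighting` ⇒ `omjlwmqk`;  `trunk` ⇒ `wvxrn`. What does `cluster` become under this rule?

fpxwwiu

Shifts by position in charcoal: pos 0: c→f (+3), pos 1: h→l (+4), pos 2: a→d (+3), pos 3: r→v (+4) — repeating every 2. The shifts repeat in a cycle of length 2: positions 0,1,… shift by +3, +4, then the pattern repeats.
Applying it to cluster: c+3=f, l+4=p, u+3=x, s+4=w, t+3=w, e+4=i, r+3=u.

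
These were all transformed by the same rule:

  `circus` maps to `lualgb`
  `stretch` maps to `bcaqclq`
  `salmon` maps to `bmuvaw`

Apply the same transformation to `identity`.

umqwcuch

The shift depends on letter class: consonant c→l is +9, but vowel i→u is +12. Two shifts are in play — +12 for a/e/i/o/u, +9 for every other letter.
For identity: i(vowel)+12=u, d(cons)+9=m, e(vowel)+12=q, n(cons)+9=w, t(cons)+9=c, i(vowel)+12=u, t(cons)+9=c, y(cons)+9=h.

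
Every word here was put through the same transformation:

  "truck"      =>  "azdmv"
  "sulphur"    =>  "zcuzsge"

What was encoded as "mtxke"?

float

In truck: t→a is +7, r→z is +8, u→d is +9, c→m is +10 — the shift increases by 1 each position. Letter i (0-indexed) is shifted by i+7, so successive shifts are 7, 8, 9, ….
Undoing it on mtxke: m−7=f, t−8=l, x−9=o, k−10=a, e−11=t.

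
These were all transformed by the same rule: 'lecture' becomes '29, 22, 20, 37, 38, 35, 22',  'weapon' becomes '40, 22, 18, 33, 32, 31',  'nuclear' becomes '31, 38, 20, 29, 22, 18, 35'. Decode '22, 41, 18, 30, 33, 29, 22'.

example

Each letter is replaced by its alphabet position (a=1..z=26) + 17.
Undoing it on 22, 41, 18, 30, 33, 29, 22: 22→(22−17)÷1=5=e, 41→(41−17)÷1=24=x, 18→(18−17)÷1=1=a, 30→(30−17)÷1=13=m, 33→(33−17)÷1=16=p, 29→(29−17)÷1=12=l, 22→(22−17)÷1=5=e.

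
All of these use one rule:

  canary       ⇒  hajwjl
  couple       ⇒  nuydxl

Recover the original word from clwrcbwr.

instinct

The output letters match the input read backwards, each shifted +9: canary reversed is yranac. The word is reversed, then every letter is shifted forward by 9.
Undoing it on clwrcbwr: shift back: c−9=t, l−9=c, w−9=n, r−9=i, c−9=t, b−9=s, w−9=n, r−9=i → tcnitsni; then reverse → instinct.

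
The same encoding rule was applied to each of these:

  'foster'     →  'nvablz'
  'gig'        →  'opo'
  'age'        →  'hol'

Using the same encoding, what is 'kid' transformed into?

spl

Two shifts are in play — +7 for a/e/i/o/u, +8 for every other letter.
For kid: k(cons)+8=s, i(vowel)+7=p, d(cons)+8=l.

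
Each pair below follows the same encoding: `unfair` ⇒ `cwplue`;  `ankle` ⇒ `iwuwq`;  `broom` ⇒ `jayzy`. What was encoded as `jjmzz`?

In unfair: u→c is +8, n→w is +9, f→p is +10, a→l is +11 — the shift increases by 1 each position. Each letter shifts forward by (position + 8), i.e. 8, 9, 10, … — the shift grows by one for each successive letter.
Decoding jjmzz: j−8=b, j−9=a, m−10=c, z−11=o, z−12=n.

bacon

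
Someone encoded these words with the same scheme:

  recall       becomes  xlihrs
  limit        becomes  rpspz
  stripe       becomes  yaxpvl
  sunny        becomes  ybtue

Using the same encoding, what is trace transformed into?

zygjk

A repeating key of period 2 is used — shifts +6, +7 over and over.
On trace: t+6=z, r+7=y, a+6=g, c+7=j, e+6=k.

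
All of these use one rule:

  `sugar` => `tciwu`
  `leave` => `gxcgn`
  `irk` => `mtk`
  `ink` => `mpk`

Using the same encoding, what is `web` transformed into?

The output letters match the input read backwards, each shifted +2: sugar reversed is ragus. Read the word backwards and shift each letter +2.
Applying it to web: reverse → bew; then shift: b+2=d, e+2=g, w+2=y.

dgy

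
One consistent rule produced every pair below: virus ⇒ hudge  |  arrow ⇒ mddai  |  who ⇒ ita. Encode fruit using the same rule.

rdguf

Compare letters: v→h is +12, i→u is +12, r→d is +12 — a constant shift. Every letter moves 12 places later in the alphabet, wrapping around z→a.
For fruit: f+12=r, r+12=d, u+12=g, i+12=u, t+12=f.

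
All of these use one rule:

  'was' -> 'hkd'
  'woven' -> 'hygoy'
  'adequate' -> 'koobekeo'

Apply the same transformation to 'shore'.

Two shifts are in play — +10 for a/e/i/o/u, +11 for every other letter.
For shore: s(cons)+11=d, h(cons)+11=s, o(vowel)+10=y, r(cons)+11=c, e(vowel)+10=o.

dsyco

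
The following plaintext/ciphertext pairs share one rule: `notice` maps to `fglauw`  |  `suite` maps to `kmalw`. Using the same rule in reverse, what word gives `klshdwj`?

Compare letters: n→f is +18, o→g is +18, t→l is +18 — a constant shift. Every letter moves 18 places later in the alphabet, wrapping around z→a.
Reversing it on klshdwj: k−18=s, l−18=t, s−18=a, h−18=p, d−18=l, w−18=e, j−18=r.

stapler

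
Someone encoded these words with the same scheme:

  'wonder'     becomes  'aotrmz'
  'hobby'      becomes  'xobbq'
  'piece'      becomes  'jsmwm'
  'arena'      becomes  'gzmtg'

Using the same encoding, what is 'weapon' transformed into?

amgjot

Each letter's alphabet position (a=0..z=25) is mapped through 21·x+6 mod 26 — an affine cipher.
On weapon: w(22)→21·22+6≡0=a; e(4)→21·4+6≡12=m; a(0)→21·0+6≡6=g; p(15)→21·15+6≡9=j; o(14)→21·14+6≡14=o; n(13)→21·13+6≡19=t (all mod 26).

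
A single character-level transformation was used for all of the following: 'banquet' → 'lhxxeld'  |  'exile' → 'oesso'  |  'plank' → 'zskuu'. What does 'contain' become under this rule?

Shifts by position in banquet: pos 0: b→l (+10), pos 1: a→h (+7), pos 2: n→x (+10), pos 3: q→x (+7) — repeating every 2. The shifts repeat in a cycle of length 2: positions 0,1,… shift by +10, +7, then the pattern repeats.
For contain: c+10=m, o+7=v, n+10=x, t+7=a, a+10=k, i+7=p, n+10=x.

mvxakpx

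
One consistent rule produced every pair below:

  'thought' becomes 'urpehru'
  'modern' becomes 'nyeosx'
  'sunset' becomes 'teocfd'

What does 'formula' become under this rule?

The shifts repeat in a cycle of length 2: positions 0,1,… shift by +1, +10, then the pattern repeats.
For formula: f+1=g, o+10=y, r+1=s, m+10=w, u+1=v, l+10=v, a+1=b.

gyswvvb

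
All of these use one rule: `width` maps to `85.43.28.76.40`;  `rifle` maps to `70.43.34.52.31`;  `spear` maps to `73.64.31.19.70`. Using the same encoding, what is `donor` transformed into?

28.61.58.61.70

w(#23)→85 and i(#9)→43: differences scale by 3, so n = 3·pos + 16. With a=1..z=26, the number is 3·pos + 16.
On donor: d=4→28, o=15→61, n=14→58, o=15→61, r=18→70.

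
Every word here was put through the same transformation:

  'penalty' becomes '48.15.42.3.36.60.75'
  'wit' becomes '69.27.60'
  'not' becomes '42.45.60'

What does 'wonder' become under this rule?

p(#16)→48 and e(#5)→15: differences scale by 3, so n = 3·pos + 0. Each letter becomes 3×(its alphabet position, a=1..z=26).
Applying it to wonder: w=23→69, o=15→45, n=14→42, d=4→12, e=5→15, r=18→54.

69.45.42.12.15.54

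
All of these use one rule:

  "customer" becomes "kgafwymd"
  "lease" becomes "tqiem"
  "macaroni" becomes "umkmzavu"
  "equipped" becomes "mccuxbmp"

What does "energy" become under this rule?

mzmdok

Shifts by position in customer: pos 0: c→k (+8), pos 1: u→g (+12), pos 2: s→a (+8), pos 3: t→f (+12) — repeating every 2. It's a Vigenère-style cipher with numeric key [8,12]: position i shifts by key[i mod 2].
Applying it to energy: e+8=m, n+12=z, e+8=m, r+12=d, g+8=o, y+12=k.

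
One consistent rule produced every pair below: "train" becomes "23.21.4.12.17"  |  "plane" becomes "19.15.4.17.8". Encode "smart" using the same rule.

22.16.4.21.23

Each letter is replaced by its alphabet position (a=1..z=26) + 3.
Applying it to smart: s=19→22, m=13→16, a=1→4, r=18→21, t=20→23.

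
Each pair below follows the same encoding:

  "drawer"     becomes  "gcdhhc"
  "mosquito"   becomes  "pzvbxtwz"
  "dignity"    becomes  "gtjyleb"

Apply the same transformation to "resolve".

Shifts by position in drawer: pos 0: d→g (+3), pos 1: r→c (+11), pos 2: a→d (+3), pos 3: w→h (+11) — repeating every 2. It's a Vigenère-style cipher with numeric key [3,11]: position i shifts by key[i mod 2].
For resolve: r+3=u, e+11=p, s+3=v, o+11=z, l+3=o, v+11=g, e+3=h.

upvzogh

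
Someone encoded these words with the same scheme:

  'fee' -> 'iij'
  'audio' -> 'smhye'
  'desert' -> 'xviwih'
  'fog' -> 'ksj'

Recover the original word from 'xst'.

pot

The output letters match the input read backwards, each shifted +4: fee reversed is eef. The word is reversed, then every letter is shifted forward by 4.
Decoding xst: shift back: x−4=t, s−4=o, t−4=p → top; then reverse → pot.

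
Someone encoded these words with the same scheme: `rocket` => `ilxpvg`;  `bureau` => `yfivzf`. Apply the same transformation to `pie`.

krv

Each pair mirrors across the alphabet (r↔i, o↔l, c↔x): positions sum to 25. Letters are reflected about the middle of the alphabet (position → 25−position): Atbash.
On pie: p↔k, i↔r, e↔v.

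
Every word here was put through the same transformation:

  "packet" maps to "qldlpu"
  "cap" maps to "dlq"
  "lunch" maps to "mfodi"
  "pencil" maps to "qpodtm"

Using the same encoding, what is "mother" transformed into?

The rule splits by letter class: vowels +11, consonants +1.
On mother: m(cons)+1=n, o(vowel)+11=z, t(cons)+1=u, h(cons)+1=i, e(vowel)+11=p, r(cons)+1=s.

nzuips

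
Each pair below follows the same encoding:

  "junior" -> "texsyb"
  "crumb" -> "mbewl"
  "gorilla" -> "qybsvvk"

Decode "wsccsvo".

missile

Compare letters: j→t is +10, u→e is +10, n→x is +10 — a constant shift. This is a Caesar cipher with shift 10.
Reversing it on wsccsvo: w−10=m, s−10=i, c−10=s, c−10=s, s−10=i, v−10=l, o−10=e.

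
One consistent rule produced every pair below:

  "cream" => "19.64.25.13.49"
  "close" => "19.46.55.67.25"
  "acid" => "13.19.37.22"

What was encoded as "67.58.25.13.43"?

c(#3)→19 and r(#18)→64: differences scale by 3, so n = 3·pos + 10. With a=1..z=26, the number is 3·pos + 10.
Reversing it on 67.58.25.13.43: 67→(67−10)÷3=19=s, 58→(58−10)÷3=16=p, 25→(25−10)÷3=5=e, 13→(13−10)÷3=1=a, 43→(43−10)÷3=11=k.

speak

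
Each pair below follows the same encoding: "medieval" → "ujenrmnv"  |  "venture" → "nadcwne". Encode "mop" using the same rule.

The output letters match the input read backwards, each shifted +9: medieval reversed is laveidem. The word is reversed, then every letter is shifted forward by 9.
On mop: reverse → pom; then shift: p+9=y, o+9=x, m+9=v.

yxv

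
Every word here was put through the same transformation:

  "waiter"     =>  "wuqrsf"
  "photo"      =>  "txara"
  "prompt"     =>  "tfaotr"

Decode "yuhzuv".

w(22)→w(22) and a(0)→u(20) fit y≡19x+20 (mod 26); the inverse of 19 mod 26 is 11. Each letter's alphabet position (a=0..z=25) is mapped through 19·x+20 mod 26 — an affine cipher.
Undoing it on yuhzuv: y(24)→11·(24−20)≡18=s; u(20)→11·(20−20)≡0=a; h(7)→11·(7−20)≡13=n; z(25)→11·(25−20)≡3=d; u(20)→11·(20−20)≡0=a; v(21)→11·(21−20)≡11=l (all mod 26).

sandal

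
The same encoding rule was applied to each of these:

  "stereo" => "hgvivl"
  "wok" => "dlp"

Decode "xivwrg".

credit

Each pair mirrors across the alphabet (s↔h, t↔g, e↔v): positions sum to 25. Letters are reflected about the middle of the alphabet (position → 25−position): Atbash.
Reversing it on xivwrg: x↔c, i↔r, v↔e, w↔d, r↔i, g↔t.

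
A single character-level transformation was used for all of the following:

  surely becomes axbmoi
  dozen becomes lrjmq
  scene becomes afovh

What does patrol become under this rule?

Shifts by position in surely: pos 0: s→a (+8), pos 1: u→x (+3), pos 2: r→b (+10), pos 3: e→m (+8), pos 4: l→o (+3), pos 5: y→i (+10) — repeating every 3. It's a Vigenère-style cipher with numeric key [8,3,10]: position i shifts by key[i mod 3].
On patrol: p+8=x, a+3=d, t+10=d, r+8=z, o+3=r, l+10=v.

xddzrv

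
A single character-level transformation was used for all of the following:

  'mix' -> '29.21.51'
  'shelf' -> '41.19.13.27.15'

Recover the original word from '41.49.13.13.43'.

m(#13)→29 and i(#9)→21: differences scale by 2, so n = 2·pos + 3. The formula is n = 2×(alphabet index, a=1) + 3.
Reversing it on 41.49.13.13.43: 41→(41−3)÷2=19=s, 49→(49−3)÷2=23=w, 13→(13−3)÷2=5=e, 13→(13−3)÷2=5=e, 43→(43−3)÷2=20=t.

sweet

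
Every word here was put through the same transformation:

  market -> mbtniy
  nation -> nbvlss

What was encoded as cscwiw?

Each letter shifts forward by its position index (0, 1, 2, …) — the shift grows by one for each successive letter.
Undoing it on cscwiw: c−0=c, s−1=r, c−2=a, w−3=t, i−4=e, w−5=r.

crater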